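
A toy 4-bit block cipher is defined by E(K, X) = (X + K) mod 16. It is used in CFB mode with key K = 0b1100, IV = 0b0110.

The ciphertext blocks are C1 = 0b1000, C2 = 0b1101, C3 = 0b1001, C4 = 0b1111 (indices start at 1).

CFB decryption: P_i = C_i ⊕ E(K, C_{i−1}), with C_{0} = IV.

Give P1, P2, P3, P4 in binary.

P1 = 0b1010, P2 = 0b1001, P3 = 0b0000, P4 = 0b1010

P1: E(K, 0b0110) = 0b0010; 0b1000 ⊕ 0b0010 = 0b1010.
P2: E(K, 0b1000) = 0b0100; 0b1101 ⊕ 0b0100 = 0b1001.
P3: E(K, 0b1101) = 0b1001; 0b1001 ⊕ 0b1001 = 0b0000.
P4: E(K, 0b1001) = 0b0101; 0b1111 ⊕ 0b0101 = 0b1010.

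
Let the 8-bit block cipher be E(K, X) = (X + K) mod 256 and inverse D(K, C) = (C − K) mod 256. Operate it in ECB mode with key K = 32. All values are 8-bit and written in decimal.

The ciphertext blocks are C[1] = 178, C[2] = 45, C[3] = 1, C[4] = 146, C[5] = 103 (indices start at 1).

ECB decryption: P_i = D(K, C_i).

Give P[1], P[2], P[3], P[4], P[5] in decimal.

P[1]: D(K, 178) = 146.
P[2]: D(K, 45) = 13.
P[3]: D(K, 1) = 225.
P[4]: D(K, 146) = 114.
P[5]: D(K, 103) = 71.

P[1] = 146, P[2] = 13, P[3] = 225, P[4] = 114, P[5] = 71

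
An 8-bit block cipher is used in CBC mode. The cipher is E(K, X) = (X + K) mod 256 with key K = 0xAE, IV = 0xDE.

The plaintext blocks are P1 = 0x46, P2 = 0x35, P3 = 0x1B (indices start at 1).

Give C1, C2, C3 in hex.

CBC encryption: C_i = E(K, P_i ⊕ C_{i−1}), with C_{0} = IV.
C1: P1 ⊕ 0xDE = 0x98; E(K, 0x98) = 0x46.
C2: P2 ⊕ 0x46 = 0x73; E(K, 0x73) = 0x21.
C3: P3 ⊕ 0x21 = 0x3A; E(K, 0x3A) = 0xE8.

C1 = 0x46, C2 = 0x21, C3 = 0xE8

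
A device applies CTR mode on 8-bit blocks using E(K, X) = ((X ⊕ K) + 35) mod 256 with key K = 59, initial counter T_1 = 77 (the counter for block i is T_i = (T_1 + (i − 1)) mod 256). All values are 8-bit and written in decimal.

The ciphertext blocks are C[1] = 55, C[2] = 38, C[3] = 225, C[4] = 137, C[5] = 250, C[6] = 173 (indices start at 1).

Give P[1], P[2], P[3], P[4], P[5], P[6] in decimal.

CTR decryption: S_i = E(K, T_i) where T_i is the counter for block i; P_i = C_i ⊕ S_i.
P[1]: T = 77, S = E(K, T) = 153; 55 ⊕ 153 = 174.
P[2]: T = 78, S = E(K, T) = 152; 38 ⊕ 152 = 190.
P[3]: T = 79, S = E(K, T) = 151; 225 ⊕ 151 = 118.
P[4]: T = 80, S = E(K, T) = 142; 137 ⊕ 142 = 7.
P[5]: T = 81, S = E(K, T) = 141; 250 ⊕ 141 = 119.
P[6]: T = 82, S = E(K, T) = 140; 173 ⊕ 140 = 33.

P[1] = 174, P[2] = 190, P[3] = 118, P[4] = 7, P[5] = 119, P[6] = 33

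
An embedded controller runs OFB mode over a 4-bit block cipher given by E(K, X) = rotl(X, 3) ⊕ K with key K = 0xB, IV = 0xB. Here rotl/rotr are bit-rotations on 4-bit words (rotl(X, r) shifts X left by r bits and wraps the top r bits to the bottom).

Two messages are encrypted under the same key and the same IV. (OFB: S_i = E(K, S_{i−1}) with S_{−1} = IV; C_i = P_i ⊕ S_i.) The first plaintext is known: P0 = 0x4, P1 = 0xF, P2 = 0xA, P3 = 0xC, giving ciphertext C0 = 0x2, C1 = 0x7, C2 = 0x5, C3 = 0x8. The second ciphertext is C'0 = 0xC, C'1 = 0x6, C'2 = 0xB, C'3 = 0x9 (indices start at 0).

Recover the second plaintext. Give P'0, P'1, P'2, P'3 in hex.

In OFB with a reused IV, both messages share the same keystream S_i, so C_i ⊕ C'_i = P_i ⊕ P'_i and thus P'_i = P_i ⊕ C_i ⊕ C'_i.
P'0: 0x4 ⊕ 0x2 ⊕ 0xC = 0xA.
P'1: 0xF ⊕ 0x7 ⊕ 0x6 = 0xE.
P'2: 0xA ⊕ 0x5 ⊕ 0xB = 0x4.
P'3: 0xC ⊕ 0x8 ⊕ 0x9 = 0xD.

P'0 = 0xA, P'1 = 0xE, P'2 = 0x4, P'3 = 0xD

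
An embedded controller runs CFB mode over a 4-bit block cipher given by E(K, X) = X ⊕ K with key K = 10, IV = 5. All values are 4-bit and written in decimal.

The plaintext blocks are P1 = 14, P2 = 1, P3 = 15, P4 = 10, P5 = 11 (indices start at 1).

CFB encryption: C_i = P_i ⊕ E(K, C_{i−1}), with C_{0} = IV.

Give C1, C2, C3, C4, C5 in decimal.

C1 = 1, C2 = 10, C3 = 15, C4 = 15, C5 = 14

C1: E(K, 5) = 15; 14 ⊕ 15 = 1.
C2: E(K, 1) = 11; 1 ⊕ 11 = 10.
C3: E(K, 10) = 0; 15 ⊕ 0 = 15.
C4: E(K, 15) = 5; 10 ⊕ 5 = 15.
C5: E(K, 15) = 5; 11 ⊕ 5 = 14.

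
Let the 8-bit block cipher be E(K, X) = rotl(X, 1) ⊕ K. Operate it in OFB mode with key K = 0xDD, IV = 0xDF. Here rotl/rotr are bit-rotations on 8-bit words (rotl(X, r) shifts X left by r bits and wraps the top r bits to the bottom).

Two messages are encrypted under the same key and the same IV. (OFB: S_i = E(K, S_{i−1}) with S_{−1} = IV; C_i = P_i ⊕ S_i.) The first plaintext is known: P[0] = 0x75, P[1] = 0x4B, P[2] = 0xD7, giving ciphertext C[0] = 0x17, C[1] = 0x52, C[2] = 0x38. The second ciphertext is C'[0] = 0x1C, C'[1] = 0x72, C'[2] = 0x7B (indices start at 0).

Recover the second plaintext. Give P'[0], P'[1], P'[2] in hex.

P'[0] = 0x7E, P'[1] = 0x6B, P'[2] = 0x94

In OFB with a reused IV, both messages share the same keystream S_i, so C_i ⊕ C'_i = P_i ⊕ P'_i and thus P'_i = P_i ⊕ C_i ⊕ C'_i.
P'[0]: 0x75 ⊕ 0x17 ⊕ 0x1C = 0x7E.
P'[1]: 0x4B ⊕ 0x52 ⊕ 0x72 = 0x6B.
P'[2]: 0xD7 ⊕ 0x38 ⊕ 0x7B = 0x94.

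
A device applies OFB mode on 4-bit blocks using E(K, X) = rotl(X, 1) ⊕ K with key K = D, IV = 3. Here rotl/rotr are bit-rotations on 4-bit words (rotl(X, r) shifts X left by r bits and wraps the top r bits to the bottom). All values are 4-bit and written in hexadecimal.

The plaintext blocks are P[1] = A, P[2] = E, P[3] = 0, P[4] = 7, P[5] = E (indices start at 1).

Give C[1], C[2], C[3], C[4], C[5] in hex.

C[1] = 1, C[2] = 4, C[3] = 8, C[4] = B, C[5] = A

OFB encryption: S_i = E(K, S_{i−1}) with S_{0} = IV; C_i = P_i ⊕ S_i.
C[1]: S = E(K, 3) = B; A ⊕ B = 1.
C[2]: S = E(K, B) = A; E ⊕ A = 4.
C[3]: S = E(K, A) = 8; 0 ⊕ 8 = 8.
C[4]: S = E(K, 8) = C; 7 ⊕ C = B.
C[5]: S = E(K, C) = 4; E ⊕ 4 = A.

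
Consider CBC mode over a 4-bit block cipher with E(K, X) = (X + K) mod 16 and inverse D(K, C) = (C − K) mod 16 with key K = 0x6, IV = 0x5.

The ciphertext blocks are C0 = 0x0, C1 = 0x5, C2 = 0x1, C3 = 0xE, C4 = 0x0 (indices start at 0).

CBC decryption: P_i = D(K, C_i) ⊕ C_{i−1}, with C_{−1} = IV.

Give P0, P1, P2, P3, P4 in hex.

P0 = 0xF, P1 = 0xF, P2 = 0xE, P3 = 0x9, P4 = 0x4

P0: D(K, 0x0) = 0xA; 0xA ⊕ 0x5 = 0xF.
P1: D(K, 0x5) = 0xF; 0xF ⊕ 0x0 = 0xF.
P2: D(K, 0x1) = 0xB; 0xB ⊕ 0x5 = 0xE.
P3: D(K, 0xE) = 0x8; 0x8 ⊕ 0x1 = 0x9.
P4: D(K, 0x0) = 0xA; 0xA ⊕ 0xE = 0x4.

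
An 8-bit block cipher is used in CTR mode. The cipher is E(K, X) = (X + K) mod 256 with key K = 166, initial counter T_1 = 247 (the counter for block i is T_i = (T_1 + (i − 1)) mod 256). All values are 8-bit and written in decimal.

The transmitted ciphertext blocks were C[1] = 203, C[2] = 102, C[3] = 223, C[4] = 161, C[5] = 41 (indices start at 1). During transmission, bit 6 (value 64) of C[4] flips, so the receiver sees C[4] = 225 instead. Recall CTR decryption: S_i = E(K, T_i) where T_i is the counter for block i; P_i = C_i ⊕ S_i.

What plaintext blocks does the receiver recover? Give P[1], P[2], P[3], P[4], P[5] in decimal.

P[1] = 86, P[2] = 248, P[3] = 64, P[4] = 65, P[5] = 136

Only C[4] changed, to 225. In CTR, a change in C_i flips the same bit in P_i only; the keystream is unaffected. Decrypting the received ciphertext:
P[1]: T = 247, S = E(K, T) = 157; 203 ⊕ 157 = 86.
P[2]: T = 248, S = E(K, T) = 158; 102 ⊕ 158 = 248.
P[3]: T = 249, S = E(K, T) = 159; 223 ⊕ 159 = 64.
P[4]: T = 250, S = E(K, T) = 160; 225 ⊕ 160 = 65.
P[5]: T = 251, S = E(K, T) = 161; 41 ⊕ 161 = 136.
Blocks that differ from the original plaintext: P[4].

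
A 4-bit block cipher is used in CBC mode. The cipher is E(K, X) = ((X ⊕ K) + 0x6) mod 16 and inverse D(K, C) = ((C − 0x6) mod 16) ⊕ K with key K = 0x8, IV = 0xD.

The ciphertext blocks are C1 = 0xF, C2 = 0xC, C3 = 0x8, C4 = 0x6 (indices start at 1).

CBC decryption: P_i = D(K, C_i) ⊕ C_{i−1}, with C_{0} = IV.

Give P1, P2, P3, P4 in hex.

P1: D(K, 0xF) = 0x1; 0x1 ⊕ 0xD = 0xC.
P2: D(K, 0xC) = 0xE; 0xE ⊕ 0xF = 0x1.
P3: D(K, 0x8) = 0xA; 0xA ⊕ 0xC = 0x6.
P4: D(K, 0x6) = 0x8; 0x8 ⊕ 0x8 = 0x0.

P1 = 0xC, P2 = 0x1, P3 = 0x6, P4 = 0x0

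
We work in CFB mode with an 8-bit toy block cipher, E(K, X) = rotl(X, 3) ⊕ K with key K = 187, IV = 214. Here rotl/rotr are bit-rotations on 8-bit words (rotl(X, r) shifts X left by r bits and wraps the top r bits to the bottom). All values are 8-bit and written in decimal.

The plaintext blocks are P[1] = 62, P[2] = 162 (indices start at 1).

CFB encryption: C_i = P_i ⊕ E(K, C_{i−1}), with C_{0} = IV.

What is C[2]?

C[1]: E(K, 214) = 13; 62 ⊕ 13 = 51.
C[2]: E(K, 51) = 34; 162 ⊕ 34 = 128.

C[2] = 128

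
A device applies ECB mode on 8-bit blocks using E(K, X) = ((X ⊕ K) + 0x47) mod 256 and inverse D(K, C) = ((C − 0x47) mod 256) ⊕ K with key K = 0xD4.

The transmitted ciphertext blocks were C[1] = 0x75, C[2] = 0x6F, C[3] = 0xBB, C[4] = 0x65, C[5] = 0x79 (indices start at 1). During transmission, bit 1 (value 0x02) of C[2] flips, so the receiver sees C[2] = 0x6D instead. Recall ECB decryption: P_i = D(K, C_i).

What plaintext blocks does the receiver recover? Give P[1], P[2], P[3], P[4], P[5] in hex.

P[1] = 0xFA, P[2] = 0xF2, P[3] = 0xA0, P[4] = 0xCA, P[5] = 0xE6

Only C[2] changed, to 0x6D. In ECB, a change in C_i affects only P_i. Decrypting the received ciphertext:
P[1]: D(K, 0x75) = 0xFA.
P[2]: D(K, 0x6D) = 0xF2.
P[3]: D(K, 0xBB) = 0xA0.
P[4]: D(K, 0x65) = 0xCA.
P[5]: D(K, 0x79) = 0xE6.
Blocks that differ from the original plaintext: P[2].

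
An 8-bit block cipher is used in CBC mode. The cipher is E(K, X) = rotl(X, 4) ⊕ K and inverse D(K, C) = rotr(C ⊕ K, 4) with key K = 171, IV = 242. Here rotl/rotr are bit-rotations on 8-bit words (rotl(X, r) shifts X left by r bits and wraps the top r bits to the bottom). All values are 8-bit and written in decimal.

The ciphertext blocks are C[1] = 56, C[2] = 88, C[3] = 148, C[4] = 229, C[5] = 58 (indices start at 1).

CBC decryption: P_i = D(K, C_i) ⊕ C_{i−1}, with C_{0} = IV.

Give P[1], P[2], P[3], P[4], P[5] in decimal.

P[1] = 203, P[2] = 7, P[3] = 171, P[4] = 112, P[5] = 252

P[1]: D(K, 56) = 57; 57 ⊕ 242 = 203.
P[2]: D(K, 88) = 63; 63 ⊕ 56 = 7.
P[3]: D(K, 148) = 243; 243 ⊕ 88 = 171.
P[4]: D(K, 229) = 228; 228 ⊕ 148 = 112.
P[5]: D(K, 58) = 25; 25 ⊕ 229 = 252.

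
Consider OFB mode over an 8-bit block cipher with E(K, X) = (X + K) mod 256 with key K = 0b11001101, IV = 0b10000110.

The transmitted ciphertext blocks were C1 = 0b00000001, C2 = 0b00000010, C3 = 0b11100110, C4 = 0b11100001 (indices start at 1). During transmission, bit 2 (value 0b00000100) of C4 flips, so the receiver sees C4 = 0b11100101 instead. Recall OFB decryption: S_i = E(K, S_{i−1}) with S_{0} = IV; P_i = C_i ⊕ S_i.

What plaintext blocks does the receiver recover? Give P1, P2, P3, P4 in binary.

P1 = 0b01010010, P2 = 0b00100010, P3 = 0b00001011, P4 = 0b01011111

Only C4 changed, to 0b11100101. In OFB, a change in C_i flips the same bit in P_i only; the keystream is unaffected. Decrypting the received ciphertext:
P1: S = E(K, 0b10000110) = 0b01010011; 0b00000001 ⊕ 0b01010011 = 0b01010010.
P2: S = E(K, 0b01010011) = 0b00100000; 0b00000010 ⊕ 0b00100000 = 0b00100010.
P3: S = E(K, 0b00100000) = 0b11101101; 0b11100110 ⊕ 0b11101101 = 0b00001011.
P4: S = E(K, 0b11101101) = 0b10111010; 0b11100101 ⊕ 0b10111010 = 0b01011111.
Blocks that differ from the original plaintext: P4.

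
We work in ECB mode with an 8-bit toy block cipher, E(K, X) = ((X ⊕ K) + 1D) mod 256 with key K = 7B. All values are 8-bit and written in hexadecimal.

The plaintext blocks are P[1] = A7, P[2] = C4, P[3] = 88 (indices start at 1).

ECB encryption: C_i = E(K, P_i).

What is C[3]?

C[3] = 10

C[3]: E(K, 88) = 10.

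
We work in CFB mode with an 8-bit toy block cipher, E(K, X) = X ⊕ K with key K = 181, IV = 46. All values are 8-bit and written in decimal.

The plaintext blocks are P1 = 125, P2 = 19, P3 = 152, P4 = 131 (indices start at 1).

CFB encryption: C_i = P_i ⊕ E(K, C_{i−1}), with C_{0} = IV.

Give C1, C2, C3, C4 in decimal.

C1: E(K, 46) = 155; 125 ⊕ 155 = 230.
C2: E(K, 230) = 83; 19 ⊕ 83 = 64.
C3: E(K, 64) = 245; 152 ⊕ 245 = 109.
C4: E(K, 109) = 216; 131 ⊕ 216 = 91.

C1 = 230, C2 = 64, C3 = 109, C4 = 91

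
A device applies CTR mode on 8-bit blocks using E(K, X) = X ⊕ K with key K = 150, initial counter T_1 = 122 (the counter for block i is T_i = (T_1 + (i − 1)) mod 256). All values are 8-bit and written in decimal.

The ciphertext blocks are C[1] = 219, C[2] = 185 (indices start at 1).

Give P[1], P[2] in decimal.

CTR decryption: S_i = E(K, T_i) where T_i is the counter for block i; P_i = C_i ⊕ S_i.
P[1]: T = 122, S = E(K, T) = 236; 219 ⊕ 236 = 55.
P[2]: T = 123, S = E(K, T) = 237; 185 ⊕ 237 = 84.

P[1] = 55, P[2] = 84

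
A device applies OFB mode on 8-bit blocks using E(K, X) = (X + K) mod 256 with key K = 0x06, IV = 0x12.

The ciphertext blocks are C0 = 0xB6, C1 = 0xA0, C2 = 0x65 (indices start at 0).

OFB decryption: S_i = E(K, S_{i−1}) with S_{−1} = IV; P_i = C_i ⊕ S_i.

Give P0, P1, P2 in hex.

P0 = 0xAE, P1 = 0xBE, P2 = 0x41

P0: S = E(K, 0x12) = 0x18; 0xB6 ⊕ 0x18 = 0xAE.
P1: S = E(K, 0x18) = 0x1E; 0xA0 ⊕ 0x1E = 0xBE.
P2: S = E(K, 0x1E) = 0x24; 0x65 ⊕ 0x24 = 0x41.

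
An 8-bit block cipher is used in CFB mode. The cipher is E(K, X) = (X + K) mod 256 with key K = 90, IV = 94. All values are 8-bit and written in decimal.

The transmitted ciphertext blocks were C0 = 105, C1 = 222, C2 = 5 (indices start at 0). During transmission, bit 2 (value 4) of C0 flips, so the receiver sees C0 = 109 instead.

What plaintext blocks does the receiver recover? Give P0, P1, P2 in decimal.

CFB decryption: P_i = C_i ⊕ E(K, C_{i−1}), with C_{−1} = IV.
Only C0 changed, to 109. In CFB, a change in C_i flips the same bit in P_i and garbles P_{i+1}. Decrypting the received ciphertext:
P0: E(K, 94) = 184; 109 ⊕ 184 = 213.
P1: E(K, 109) = 199; 222 ⊕ 199 = 25.
P2: E(K, 222) = 56; 5 ⊕ 56 = 61.
Blocks that differ from the original plaintext: P0, P1.

P0 = 213, P1 = 25, P2 = 61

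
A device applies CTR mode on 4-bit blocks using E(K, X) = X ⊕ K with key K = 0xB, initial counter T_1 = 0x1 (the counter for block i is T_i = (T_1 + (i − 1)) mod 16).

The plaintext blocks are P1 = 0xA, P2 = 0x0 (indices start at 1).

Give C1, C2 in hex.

C1 = 0x0, C2 = 0x9

CTR encryption: S_i = E(K, T_i) where T_i is the counter for block i; C_i = P_i ⊕ S_i.
C1: T = 0x1, S = E(K, T) = 0xA; 0xA ⊕ 0xA = 0x0.
C2: T = 0x2, S = E(K, T) = 0x9; 0x0 ⊕ 0x9 = 0x9.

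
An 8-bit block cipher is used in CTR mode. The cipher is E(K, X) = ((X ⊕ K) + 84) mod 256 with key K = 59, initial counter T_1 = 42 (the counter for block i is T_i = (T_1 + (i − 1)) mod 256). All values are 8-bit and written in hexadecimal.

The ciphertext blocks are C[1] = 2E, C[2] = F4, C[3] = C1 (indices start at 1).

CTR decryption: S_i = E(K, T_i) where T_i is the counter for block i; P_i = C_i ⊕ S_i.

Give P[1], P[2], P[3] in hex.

P[1] = B1, P[2] = 6A, P[3] = 60

P[1]: T = 42, S = E(K, T) = 9F; 2E ⊕ 9F = B1.
P[2]: T = 43, S = E(K, T) = 9E; F4 ⊕ 9E = 6A.
P[3]: T = 44, S = E(K, T) = A1; C1 ⊕ A1 = 60.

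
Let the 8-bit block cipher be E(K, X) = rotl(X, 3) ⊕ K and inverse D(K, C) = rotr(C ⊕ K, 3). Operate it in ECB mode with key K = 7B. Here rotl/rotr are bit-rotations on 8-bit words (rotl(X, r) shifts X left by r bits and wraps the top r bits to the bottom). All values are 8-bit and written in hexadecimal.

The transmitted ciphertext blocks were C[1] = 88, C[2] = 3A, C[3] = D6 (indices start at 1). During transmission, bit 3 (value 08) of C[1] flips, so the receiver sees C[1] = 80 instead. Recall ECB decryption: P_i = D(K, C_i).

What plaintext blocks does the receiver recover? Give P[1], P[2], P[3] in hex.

P[1] = 7F, P[2] = 28, P[3] = B5

Only C[1] changed, to 80. In ECB, a change in C_i affects only P_i. Decrypting the received ciphertext:
P[1]: D(K, 80) = 7F.
P[2]: D(K, 3A) = 28.
P[3]: D(K, D6) = B5.
Blocks that differ from the original plaintext: P[1].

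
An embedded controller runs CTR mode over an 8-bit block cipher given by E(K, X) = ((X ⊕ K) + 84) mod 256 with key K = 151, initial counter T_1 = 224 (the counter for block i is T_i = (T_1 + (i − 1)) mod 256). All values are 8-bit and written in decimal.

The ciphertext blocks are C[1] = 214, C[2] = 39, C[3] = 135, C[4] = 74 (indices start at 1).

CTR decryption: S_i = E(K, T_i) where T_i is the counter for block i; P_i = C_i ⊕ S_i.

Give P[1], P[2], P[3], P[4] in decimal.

P[1] = 29, P[2] = 237, P[3] = 78, P[4] = 130

P[1]: T = 224, S = E(K, T) = 203; 214 ⊕ 203 = 29.
P[2]: T = 225, S = E(K, T) = 202; 39 ⊕ 202 = 237.
P[3]: T = 226, S = E(K, T) = 201; 135 ⊕ 201 = 78.
P[4]: T = 227, S = E(K, T) = 200; 74 ⊕ 200 = 130.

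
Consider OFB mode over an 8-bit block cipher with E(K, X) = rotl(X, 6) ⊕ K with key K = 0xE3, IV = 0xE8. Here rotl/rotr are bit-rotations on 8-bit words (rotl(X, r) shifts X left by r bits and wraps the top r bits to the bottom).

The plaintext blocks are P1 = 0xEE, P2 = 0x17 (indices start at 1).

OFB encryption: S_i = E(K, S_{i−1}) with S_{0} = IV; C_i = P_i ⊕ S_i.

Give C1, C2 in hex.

C1 = 0x37, C2 = 0x82

C1: S = E(K, 0xE8) = 0xD9; 0xEE ⊕ 0xD9 = 0x37.
C2: S = E(K, 0xD9) = 0x95; 0x17 ⊕ 0x95 = 0x82.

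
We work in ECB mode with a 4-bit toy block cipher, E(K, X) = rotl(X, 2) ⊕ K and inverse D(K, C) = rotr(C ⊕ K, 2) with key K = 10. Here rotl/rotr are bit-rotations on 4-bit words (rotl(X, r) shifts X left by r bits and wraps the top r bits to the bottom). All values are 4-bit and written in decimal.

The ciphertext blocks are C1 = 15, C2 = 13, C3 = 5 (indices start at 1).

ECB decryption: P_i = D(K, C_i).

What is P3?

P3 = 15

P3: D(K, 5) = 15.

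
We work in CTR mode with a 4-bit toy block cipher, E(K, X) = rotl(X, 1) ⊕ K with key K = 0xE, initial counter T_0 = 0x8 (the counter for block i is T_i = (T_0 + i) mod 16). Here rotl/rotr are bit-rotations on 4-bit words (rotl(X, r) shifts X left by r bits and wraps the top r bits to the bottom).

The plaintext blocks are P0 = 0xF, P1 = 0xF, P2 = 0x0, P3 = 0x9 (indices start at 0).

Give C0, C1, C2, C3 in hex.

CTR encryption: S_i = E(K, T_i) where T_i is the counter for block i; C_i = P_i ⊕ S_i.
C0: T = 0x8, S = E(K, T) = 0xF; 0xF ⊕ 0xF = 0x0.
C1: T = 0x9, S = E(K, T) = 0xD; 0xF ⊕ 0xD = 0x2.
C2: T = 0xA, S = E(K, T) = 0xB; 0x0 ⊕ 0xB = 0xB.
C3: T = 0xB, S = E(K, T) = 0x9; 0x9 ⊕ 0x9 = 0x0.

C0 = 0x0, C1 = 0x2, C2 = 0xB, C3 = 0x0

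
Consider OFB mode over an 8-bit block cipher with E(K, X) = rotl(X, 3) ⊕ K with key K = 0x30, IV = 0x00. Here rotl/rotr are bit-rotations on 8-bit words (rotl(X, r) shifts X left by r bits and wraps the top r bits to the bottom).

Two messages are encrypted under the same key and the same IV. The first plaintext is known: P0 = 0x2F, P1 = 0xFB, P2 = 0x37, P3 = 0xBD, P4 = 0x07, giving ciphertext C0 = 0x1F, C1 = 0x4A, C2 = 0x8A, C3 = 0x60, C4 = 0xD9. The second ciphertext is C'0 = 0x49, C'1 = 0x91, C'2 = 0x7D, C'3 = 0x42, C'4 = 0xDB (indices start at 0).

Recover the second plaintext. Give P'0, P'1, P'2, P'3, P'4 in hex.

P'0 = 0x79, P'1 = 0x20, P'2 = 0xC0, P'3 = 0x9F, P'4 = 0x05

In OFB with a reused IV, both messages share the same keystream S_i, so C_i ⊕ C'_i = P_i ⊕ P'_i and thus P'_i = P_i ⊕ C_i ⊕ C'_i.
P'0: 0x2F ⊕ 0x1F ⊕ 0x49 = 0x79.
P'1: 0xFB ⊕ 0x4A ⊕ 0x91 = 0x20.
P'2: 0x37 ⊕ 0x8A ⊕ 0x7D = 0xC0.
P'3: 0xBD ⊕ 0x60 ⊕ 0x42 = 0x9F.
P'4: 0x07 ⊕ 0xD9 ⊕ 0xDB = 0x05.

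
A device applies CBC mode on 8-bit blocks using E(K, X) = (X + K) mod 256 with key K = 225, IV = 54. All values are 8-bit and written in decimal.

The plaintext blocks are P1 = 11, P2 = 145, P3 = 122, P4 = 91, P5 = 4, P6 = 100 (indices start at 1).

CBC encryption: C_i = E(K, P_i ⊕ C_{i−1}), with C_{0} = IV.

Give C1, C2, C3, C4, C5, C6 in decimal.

C1: P1 ⊕ 54 = 61; E(K, 61) = 30.
C2: P2 ⊕ 30 = 143; E(K, 143) = 112.
C3: P3 ⊕ 112 = 10; E(K, 10) = 235.
C4: P4 ⊕ 235 = 176; E(K, 176) = 145.
C5: P5 ⊕ 145 = 149; E(K, 149) = 118.
C6: P6 ⊕ 118 = 18; E(K, 18) = 243.

C1 = 30, C2 = 112, C3 = 235, C4 = 145, C5 = 118, C6 = 243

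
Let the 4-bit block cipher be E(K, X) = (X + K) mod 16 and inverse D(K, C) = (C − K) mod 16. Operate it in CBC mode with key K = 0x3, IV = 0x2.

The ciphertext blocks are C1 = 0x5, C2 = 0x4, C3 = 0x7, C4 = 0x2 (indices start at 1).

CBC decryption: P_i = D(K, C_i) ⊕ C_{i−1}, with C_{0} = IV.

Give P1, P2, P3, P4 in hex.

P1 = 0x0, P2 = 0x4, P3 = 0x0, P4 = 0x8

P1: D(K, 0x5) = 0x2; 0x2 ⊕ 0x2 = 0x0.
P2: D(K, 0x4) = 0x1; 0x1 ⊕ 0x5 = 0x4.
P3: D(K, 0x7) = 0x4; 0x4 ⊕ 0x4 = 0x0.
P4: D(K, 0x2) = 0xF; 0xF ⊕ 0x7 = 0x8.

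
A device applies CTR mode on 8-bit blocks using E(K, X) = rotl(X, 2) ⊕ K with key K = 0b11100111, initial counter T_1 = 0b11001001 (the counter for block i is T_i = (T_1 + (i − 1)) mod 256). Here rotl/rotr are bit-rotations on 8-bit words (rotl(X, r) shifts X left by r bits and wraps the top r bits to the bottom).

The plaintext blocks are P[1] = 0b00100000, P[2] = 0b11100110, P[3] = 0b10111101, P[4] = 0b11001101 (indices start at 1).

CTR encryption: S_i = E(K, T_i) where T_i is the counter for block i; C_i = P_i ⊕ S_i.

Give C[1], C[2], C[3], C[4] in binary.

C[1] = 0b11100000, C[2] = 0b00101010, C[3] = 0b01110101, C[4] = 0b00011001

C[1]: T = 0b11001001, S = E(K, T) = 0b11000000; 0b00100000 ⊕ 0b11000000 = 0b11100000.
C[2]: T = 0b11001010, S = E(K, T) = 0b11001100; 0b11100110 ⊕ 0b11001100 = 0b00101010.
C[3]: T = 0b11001011, S = E(K, T) = 0b11001000; 0b10111101 ⊕ 0b11001000 = 0b01110101.
C[4]: T = 0b11001100, S = E(K, T) = 0b11010100; 0b11001101 ⊕ 0b11010100 = 0b00011001.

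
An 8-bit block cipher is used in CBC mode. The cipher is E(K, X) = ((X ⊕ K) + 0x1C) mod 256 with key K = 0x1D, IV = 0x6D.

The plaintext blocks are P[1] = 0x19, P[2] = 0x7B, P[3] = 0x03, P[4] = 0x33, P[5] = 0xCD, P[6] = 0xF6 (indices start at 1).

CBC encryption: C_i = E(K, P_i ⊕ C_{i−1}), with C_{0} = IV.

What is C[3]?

C[3] = 0xFD

C[1]: P[1] ⊕ 0x6D = 0x74; E(K, 0x74) = 0x85.
C[2]: P[2] ⊕ 0x85 = 0xFE; E(K, 0xFE) = 0xFF.
C[3]: P[3] ⊕ 0xFF = 0xFC; E(K, 0xFC) = 0xFD.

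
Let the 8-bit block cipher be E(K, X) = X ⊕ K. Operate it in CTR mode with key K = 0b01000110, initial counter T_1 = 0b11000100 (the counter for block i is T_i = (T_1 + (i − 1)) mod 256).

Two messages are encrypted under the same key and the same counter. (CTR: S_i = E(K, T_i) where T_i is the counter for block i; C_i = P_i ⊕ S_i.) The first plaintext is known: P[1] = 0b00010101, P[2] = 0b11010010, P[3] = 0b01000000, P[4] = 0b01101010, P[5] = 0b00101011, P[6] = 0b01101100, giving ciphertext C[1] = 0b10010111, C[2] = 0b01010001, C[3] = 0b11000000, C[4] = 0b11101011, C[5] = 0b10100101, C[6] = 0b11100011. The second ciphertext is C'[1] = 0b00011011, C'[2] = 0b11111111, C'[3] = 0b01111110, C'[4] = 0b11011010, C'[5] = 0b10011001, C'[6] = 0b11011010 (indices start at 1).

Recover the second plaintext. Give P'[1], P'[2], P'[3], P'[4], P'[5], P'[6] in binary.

In CTR with a reused counter, both messages share the same keystream S_i, so C_i ⊕ C'_i = P_i ⊕ P'_i and thus P'_i = P_i ⊕ C_i ⊕ C'_i.
P'[1]: 0b00010101 ⊕ 0b10010111 ⊕ 0b00011011 = 0b10011001.
P'[2]: 0b11010010 ⊕ 0b01010001 ⊕ 0b11111111 = 0b01111100.
P'[3]: 0b01000000 ⊕ 0b11000000 ⊕ 0b01111110 = 0b11111110.
P'[4]: 0b01101010 ⊕ 0b11101011 ⊕ 0b11011010 = 0b01011011.
P'[5]: 0b00101011 ⊕ 0b10100101 ⊕ 0b10011001 = 0b00010111.
P'[6]: 0b01101100 ⊕ 0b11100011 ⊕ 0b11011010 = 0b01010101.

P'[1] = 0b10011001, P'[2] = 0b01111100, P'[3] = 0b11111110, P'[4] = 0b01011011, P'[5] = 0b00010111, P'[6] = 0b01010101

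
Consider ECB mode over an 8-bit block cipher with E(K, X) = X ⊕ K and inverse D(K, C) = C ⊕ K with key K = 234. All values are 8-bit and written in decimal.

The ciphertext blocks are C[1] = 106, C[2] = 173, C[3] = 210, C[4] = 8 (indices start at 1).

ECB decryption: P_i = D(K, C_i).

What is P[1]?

P[1]: D(K, 106) = 128.

P[1] = 128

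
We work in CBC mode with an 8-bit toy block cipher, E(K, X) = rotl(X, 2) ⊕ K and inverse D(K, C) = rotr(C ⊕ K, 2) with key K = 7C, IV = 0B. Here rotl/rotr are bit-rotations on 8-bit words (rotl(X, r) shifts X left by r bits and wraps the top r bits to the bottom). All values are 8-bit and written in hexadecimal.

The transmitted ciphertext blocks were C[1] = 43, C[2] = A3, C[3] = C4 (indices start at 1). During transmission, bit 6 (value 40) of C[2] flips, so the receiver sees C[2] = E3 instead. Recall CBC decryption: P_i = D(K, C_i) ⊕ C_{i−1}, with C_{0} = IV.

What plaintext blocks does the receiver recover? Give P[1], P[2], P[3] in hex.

P[1] = C4, P[2] = A4, P[3] = CD

Only C[2] changed, to E3. In CBC, a change in C_i garbles P_i and flips the same bit in P_{i+1}. Decrypting the received ciphertext:
P[1]: D(K, 43) = CF; CF ⊕ 0B = C4.
P[2]: D(K, E3) = E7; E7 ⊕ 43 = A4.
P[3]: D(K, C4) = 2E; 2E ⊕ E3 = CD.
Blocks that differ from the original plaintext: P[2], P[3].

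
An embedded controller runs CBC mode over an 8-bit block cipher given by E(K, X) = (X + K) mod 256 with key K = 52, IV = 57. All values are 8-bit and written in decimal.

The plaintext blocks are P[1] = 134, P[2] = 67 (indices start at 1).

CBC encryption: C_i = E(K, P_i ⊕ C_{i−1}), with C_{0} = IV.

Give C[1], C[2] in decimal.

C[1]: P[1] ⊕ 57 = 191; E(K, 191) = 243.
C[2]: P[2] ⊕ 243 = 176; E(K, 176) = 228.

C[1] = 243, C[2] = 228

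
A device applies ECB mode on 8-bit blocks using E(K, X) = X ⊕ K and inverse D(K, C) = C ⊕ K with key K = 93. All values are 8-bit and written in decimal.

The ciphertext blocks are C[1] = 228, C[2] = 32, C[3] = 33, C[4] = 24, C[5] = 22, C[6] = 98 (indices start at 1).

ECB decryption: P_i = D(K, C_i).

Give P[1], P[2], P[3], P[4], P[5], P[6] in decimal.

P[1]: D(K, 228) = 185.
P[2]: D(K, 32) = 125.
P[3]: D(K, 33) = 124.
P[4]: D(K, 24) = 69.
P[5]: D(K, 22) = 75.
P[6]: D(K, 98) = 63.

P[1] = 185, P[2] = 125, P[3] = 124, P[4] = 69, P[5] = 75, P[6] = 63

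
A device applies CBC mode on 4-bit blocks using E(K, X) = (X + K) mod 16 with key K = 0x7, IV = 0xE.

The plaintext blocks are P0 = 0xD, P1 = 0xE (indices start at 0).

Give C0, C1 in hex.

CBC encryption: C_i = E(K, P_i ⊕ C_{i−1}), with C_{−1} = IV.
C0: P0 ⊕ 0xE = 0x3; E(K, 0x3) = 0xA.
C1: P1 ⊕ 0xA = 0x4; E(K, 0x4) = 0xB.

C0 = 0xA, C1 = 0xB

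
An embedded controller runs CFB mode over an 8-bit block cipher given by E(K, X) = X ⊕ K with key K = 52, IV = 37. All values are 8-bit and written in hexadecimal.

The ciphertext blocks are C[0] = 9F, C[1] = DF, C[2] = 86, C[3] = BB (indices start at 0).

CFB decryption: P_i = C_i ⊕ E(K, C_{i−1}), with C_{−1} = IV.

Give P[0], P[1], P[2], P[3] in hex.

P[0] = FA, P[1] = 12, P[2] = 0B, P[3] = 6F

P[0]: E(K, 37) = 65; 9F ⊕ 65 = FA.
P[1]: E(K, 9F) = CD; DF ⊕ CD = 12.
P[2]: E(K, DF) = 8D; 86 ⊕ 8D = 0B.
P[3]: E(K, 86) = D4; BB ⊕ D4 = 6F.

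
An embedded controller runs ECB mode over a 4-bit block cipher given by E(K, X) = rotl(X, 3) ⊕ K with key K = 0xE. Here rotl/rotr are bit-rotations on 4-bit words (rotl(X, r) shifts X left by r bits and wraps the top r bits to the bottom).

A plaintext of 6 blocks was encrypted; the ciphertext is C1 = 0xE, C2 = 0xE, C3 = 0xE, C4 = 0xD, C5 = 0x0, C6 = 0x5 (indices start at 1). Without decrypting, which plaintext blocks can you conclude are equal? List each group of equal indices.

ECB encrypts each block independently with the same key, so equal ciphertext blocks imply equal plaintext blocks.
C1 = C2 = C3 = 0xE, so P1 = P2 = P3.

P1 = P2 = P3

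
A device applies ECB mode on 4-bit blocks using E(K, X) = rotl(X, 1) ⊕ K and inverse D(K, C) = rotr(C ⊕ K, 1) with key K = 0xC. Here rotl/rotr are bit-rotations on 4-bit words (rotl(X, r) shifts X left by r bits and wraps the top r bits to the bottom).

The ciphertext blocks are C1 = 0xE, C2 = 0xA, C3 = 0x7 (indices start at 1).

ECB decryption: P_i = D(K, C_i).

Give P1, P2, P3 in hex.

P1: D(K, 0xE) = 0x1.
P2: D(K, 0xA) = 0x3.
P3: D(K, 0x7) = 0xD.

P1 = 0x1, P2 = 0x3, P3 = 0xD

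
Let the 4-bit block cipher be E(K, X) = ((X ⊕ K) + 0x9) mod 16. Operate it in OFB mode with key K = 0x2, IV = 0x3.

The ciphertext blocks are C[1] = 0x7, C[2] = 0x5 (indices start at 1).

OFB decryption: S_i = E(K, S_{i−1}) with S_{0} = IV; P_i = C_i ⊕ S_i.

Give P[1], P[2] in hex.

P[1]: S = E(K, 0x3) = 0xA; 0x7 ⊕ 0xA = 0xD.
P[2]: S = E(K, 0xA) = 0x1; 0x5 ⊕ 0x1 = 0x4.

P[1] = 0xD, P[2] = 0x4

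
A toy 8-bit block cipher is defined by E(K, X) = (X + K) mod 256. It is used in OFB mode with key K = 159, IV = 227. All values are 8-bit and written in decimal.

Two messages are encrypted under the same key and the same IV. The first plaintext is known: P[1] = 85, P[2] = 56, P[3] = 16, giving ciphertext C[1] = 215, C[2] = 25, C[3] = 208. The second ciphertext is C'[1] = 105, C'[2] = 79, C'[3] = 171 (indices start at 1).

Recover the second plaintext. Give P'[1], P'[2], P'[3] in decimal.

P'[1] = 235, P'[2] = 110, P'[3] = 107

In OFB with a reused IV, both messages share the same keystream S_i, so C_i ⊕ C'_i = P_i ⊕ P'_i and thus P'_i = P_i ⊕ C_i ⊕ C'_i.
P'[1]: 85 ⊕ 215 ⊕ 105 = 235.
P'[2]: 56 ⊕ 25 ⊕ 79 = 110.
P'[3]: 16 ⊕ 208 ⊕ 171 = 107.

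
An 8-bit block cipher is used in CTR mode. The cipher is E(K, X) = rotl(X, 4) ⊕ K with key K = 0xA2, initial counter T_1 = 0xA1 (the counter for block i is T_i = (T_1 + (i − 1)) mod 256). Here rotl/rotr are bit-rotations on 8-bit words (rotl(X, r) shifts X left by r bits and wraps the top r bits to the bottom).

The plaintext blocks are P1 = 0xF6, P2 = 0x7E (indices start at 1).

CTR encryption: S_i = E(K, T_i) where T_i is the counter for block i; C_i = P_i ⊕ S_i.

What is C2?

C1: T = 0xA1, S = E(K, T) = 0xB8; 0xF6 ⊕ 0xB8 = 0x4E.
C2: T = 0xA2, S = E(K, T) = 0x88; 0x7E ⊕ 0x88 = 0xF6.

C2 = 0xF6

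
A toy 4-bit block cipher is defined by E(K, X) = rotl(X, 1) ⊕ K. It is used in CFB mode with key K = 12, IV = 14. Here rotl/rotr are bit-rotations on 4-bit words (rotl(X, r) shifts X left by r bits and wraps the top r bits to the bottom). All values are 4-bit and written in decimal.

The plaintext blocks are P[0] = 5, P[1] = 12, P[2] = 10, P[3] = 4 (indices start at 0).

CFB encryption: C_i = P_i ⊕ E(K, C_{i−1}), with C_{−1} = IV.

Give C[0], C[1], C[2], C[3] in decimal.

C[0] = 4, C[1] = 8, C[2] = 7, C[3] = 6

C[0]: E(K, 14) = 1; 5 ⊕ 1 = 4.
C[1]: E(K, 4) = 4; 12 ⊕ 4 = 8.
C[2]: E(K, 8) = 13; 10 ⊕ 13 = 7.
C[3]: E(K, 7) = 2; 4 ⊕ 2 = 6.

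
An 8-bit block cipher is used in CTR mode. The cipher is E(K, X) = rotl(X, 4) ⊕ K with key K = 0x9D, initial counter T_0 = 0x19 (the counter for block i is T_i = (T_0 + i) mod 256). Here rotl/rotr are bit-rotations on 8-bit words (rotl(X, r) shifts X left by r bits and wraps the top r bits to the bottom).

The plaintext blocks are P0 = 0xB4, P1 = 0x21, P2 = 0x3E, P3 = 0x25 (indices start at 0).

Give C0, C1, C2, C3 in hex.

C0 = 0xB8, C1 = 0x1D, C2 = 0x12, C3 = 0x79

CTR encryption: S_i = E(K, T_i) where T_i is the counter for block i; C_i = P_i ⊕ S_i.
C0: T = 0x19, S = E(K, T) = 0x0C; 0xB4 ⊕ 0x0C = 0xB8.
C1: T = 0x1A, S = E(K, T) = 0x3C; 0x21 ⊕ 0x3C = 0x1D.
C2: T = 0x1B, S = E(K, T) = 0x2C; 0x3E ⊕ 0x2C = 0x12.
C3: T = 0x1C, S = E(K, T) = 0x5C; 0x25 ⊕ 0x5C = 0x79.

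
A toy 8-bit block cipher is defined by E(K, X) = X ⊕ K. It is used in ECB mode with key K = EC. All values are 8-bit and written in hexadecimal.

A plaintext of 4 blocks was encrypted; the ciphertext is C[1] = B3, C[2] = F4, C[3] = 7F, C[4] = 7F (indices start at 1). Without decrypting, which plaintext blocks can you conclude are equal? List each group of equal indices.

ECB encrypts each block independently with the same key, so equal ciphertext blocks imply equal plaintext blocks.
C[3] = C[4] = 7F, so P[3] = P[4].

P[3] = P[4]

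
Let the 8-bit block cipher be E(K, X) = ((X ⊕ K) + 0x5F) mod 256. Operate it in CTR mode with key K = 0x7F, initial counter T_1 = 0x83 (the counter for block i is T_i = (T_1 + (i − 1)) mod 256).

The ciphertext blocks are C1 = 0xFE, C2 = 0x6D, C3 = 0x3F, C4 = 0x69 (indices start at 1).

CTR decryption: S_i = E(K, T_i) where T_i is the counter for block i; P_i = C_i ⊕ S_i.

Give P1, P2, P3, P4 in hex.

P1 = 0xA5, P2 = 0x37, P3 = 0x66, P4 = 0x31

P1: T = 0x83, S = E(K, T) = 0x5B; 0xFE ⊕ 0x5B = 0xA5.
P2: T = 0x84, S = E(K, T) = 0x5A; 0x6D ⊕ 0x5A = 0x37.
P3: T = 0x85, S = E(K, T) = 0x59; 0x3F ⊕ 0x59 = 0x66.
P4: T = 0x86, S = E(K, T) = 0x58; 0x69 ⊕ 0x58 = 0x31.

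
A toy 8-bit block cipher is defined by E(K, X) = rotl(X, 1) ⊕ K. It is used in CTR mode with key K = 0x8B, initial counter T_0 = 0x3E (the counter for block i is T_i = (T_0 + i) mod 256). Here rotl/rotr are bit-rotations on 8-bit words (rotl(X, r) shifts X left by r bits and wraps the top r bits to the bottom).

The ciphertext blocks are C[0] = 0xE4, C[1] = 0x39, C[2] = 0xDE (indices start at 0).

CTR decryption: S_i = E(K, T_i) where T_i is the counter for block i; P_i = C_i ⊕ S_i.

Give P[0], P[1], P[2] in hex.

P[0]: T = 0x3E, S = E(K, T) = 0xF7; 0xE4 ⊕ 0xF7 = 0x13.
P[1]: T = 0x3F, S = E(K, T) = 0xF5; 0x39 ⊕ 0xF5 = 0xCC.
P[2]: T = 0x40, S = E(K, T) = 0x0B; 0xDE ⊕ 0x0B = 0xD5.

P[0] = 0x13, P[1] = 0xCC, P[2] = 0xD5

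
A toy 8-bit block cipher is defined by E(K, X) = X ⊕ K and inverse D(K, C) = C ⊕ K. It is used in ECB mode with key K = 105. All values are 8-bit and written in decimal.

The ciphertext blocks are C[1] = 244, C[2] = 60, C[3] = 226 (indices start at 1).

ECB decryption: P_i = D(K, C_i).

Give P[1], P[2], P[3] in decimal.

P[1] = 157, P[2] = 85, P[3] = 139

P[1]: D(K, 244) = 157.
P[2]: D(K, 60) = 85.
P[3]: D(K, 226) = 139.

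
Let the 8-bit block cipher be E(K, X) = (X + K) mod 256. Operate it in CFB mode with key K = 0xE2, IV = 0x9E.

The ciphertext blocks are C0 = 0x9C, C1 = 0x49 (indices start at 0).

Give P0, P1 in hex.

P0 = 0x1C, P1 = 0x37

CFB decryption: P_i = C_i ⊕ E(K, C_{i−1}), with C_{−1} = IV.
P0: E(K, 0x9E) = 0x80; 0x9C ⊕ 0x80 = 0x1C.
P1: E(K, 0x9C) = 0x7E; 0x49 ⊕ 0x7E = 0x37.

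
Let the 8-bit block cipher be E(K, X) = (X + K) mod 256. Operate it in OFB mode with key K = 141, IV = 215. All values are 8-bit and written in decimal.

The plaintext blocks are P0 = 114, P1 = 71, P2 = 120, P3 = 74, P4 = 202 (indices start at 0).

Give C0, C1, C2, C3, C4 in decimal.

C0 = 22, C1 = 182, C2 = 6, C3 = 65, C4 = 82

OFB encryption: S_i = E(K, S_{i−1}) with S_{−1} = IV; C_i = P_i ⊕ S_i.
C0: S = E(K, 215) = 100; 114 ⊕ 100 = 22.
C1: S = E(K, 100) = 241; 71 ⊕ 241 = 182.
C2: S = E(K, 241) = 126; 120 ⊕ 126 = 6.
C3: S = E(K, 126) = 11; 74 ⊕ 11 = 65.
C4: S = E(K, 11) = 152; 202 ⊕ 152 = 82.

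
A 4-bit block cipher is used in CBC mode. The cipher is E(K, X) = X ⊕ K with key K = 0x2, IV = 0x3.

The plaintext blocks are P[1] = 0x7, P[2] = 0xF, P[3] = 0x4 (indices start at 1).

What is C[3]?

CBC encryption: C_i = E(K, P_i ⊕ C_{i−1}), with C_{0} = IV.
C[1]: P[1] ⊕ 0x3 = 0x4; E(K, 0x4) = 0x6.
C[2]: P[2] ⊕ 0x6 = 0x9; E(K, 0x9) = 0xB.
C[3]: P[3] ⊕ 0xB = 0xF; E(K, 0xF) = 0xD.

C[3] = 0xD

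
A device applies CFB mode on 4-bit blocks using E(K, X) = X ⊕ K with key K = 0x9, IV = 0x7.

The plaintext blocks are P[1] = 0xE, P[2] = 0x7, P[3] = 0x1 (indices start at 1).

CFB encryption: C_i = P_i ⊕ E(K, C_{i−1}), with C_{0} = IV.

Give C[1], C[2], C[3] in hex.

C[1] = 0x0, C[2] = 0xE, C[3] = 0x6

C[1]: E(K, 0x7) = 0xE; 0xE ⊕ 0xE = 0x0.
C[2]: E(K, 0x0) = 0x9; 0x7 ⊕ 0x9 = 0xE.
C[3]: E(K, 0xE) = 0x7; 0x1 ⊕ 0x7 = 0x6.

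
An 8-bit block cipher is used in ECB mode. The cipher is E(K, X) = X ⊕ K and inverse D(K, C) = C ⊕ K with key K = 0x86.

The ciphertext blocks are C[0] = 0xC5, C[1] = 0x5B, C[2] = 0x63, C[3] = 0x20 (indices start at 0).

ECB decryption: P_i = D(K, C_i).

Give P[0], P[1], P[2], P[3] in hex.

P[0]: D(K, 0xC5) = 0x43.
P[1]: D(K, 0x5B) = 0xDD.
P[2]: D(K, 0x63) = 0xE5.
P[3]: D(K, 0x20) = 0xA6.

P[0] = 0x43, P[1] = 0xDD, P[2] = 0xE5, P[3] = 0xA6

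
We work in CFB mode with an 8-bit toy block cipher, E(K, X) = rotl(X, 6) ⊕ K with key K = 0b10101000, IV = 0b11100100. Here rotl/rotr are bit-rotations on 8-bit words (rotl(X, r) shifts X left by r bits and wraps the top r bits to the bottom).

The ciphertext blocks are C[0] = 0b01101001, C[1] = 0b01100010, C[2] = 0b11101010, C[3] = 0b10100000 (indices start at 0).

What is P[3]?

CFB decryption: P_i = C_i ⊕ E(K, C_{i−1}), with C_{−1} = IV.
P[3]: E(K, 0b11101010) = 0b00010010; 0b10100000 ⊕ 0b00010010 = 0b10110010.

P[3] = 0b10110010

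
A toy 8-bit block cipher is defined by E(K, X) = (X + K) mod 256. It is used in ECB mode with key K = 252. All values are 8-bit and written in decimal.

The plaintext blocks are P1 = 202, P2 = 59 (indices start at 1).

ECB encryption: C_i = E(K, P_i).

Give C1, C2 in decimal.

C1 = 198, C2 = 55

C1: E(K, 202) = 198.
C2: E(K, 59) = 55.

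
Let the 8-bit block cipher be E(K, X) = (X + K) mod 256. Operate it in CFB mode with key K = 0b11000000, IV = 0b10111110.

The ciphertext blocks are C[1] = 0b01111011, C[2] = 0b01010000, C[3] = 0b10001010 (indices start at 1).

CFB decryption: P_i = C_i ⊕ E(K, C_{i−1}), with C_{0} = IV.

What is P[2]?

P[2]: E(K, 0b01111011) = 0b00111011; 0b01010000 ⊕ 0b00111011 = 0b01101011.

P[2] = 0b01101011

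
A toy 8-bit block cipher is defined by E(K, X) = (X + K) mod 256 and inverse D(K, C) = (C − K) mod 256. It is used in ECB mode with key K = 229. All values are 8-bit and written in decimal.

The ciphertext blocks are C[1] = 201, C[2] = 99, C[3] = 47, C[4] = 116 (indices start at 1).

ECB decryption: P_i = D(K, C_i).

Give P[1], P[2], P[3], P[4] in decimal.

P[1]: D(K, 201) = 228.
P[2]: D(K, 99) = 126.
P[3]: D(K, 47) = 74.
P[4]: D(K, 116) = 143.

P[1] = 228, P[2] = 126, P[3] = 74, P[4] = 143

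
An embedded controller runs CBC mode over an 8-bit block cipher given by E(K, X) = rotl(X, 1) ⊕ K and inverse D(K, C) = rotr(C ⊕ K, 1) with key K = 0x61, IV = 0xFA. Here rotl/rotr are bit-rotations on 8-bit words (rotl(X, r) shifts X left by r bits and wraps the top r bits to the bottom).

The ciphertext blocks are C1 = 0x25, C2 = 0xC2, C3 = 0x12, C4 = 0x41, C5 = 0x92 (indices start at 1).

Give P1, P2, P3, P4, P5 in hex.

P1 = 0xD8, P2 = 0xF4, P3 = 0x7B, P4 = 0x02, P5 = 0xB8

CBC decryption: P_i = D(K, C_i) ⊕ C_{i−1}, with C_{0} = IV.
P1: D(K, 0x25) = 0x22; 0x22 ⊕ 0xFA = 0xD8.
P2: D(K, 0xC2) = 0xD1; 0xD1 ⊕ 0x25 = 0xF4.
P3: D(K, 0x12) = 0xB9; 0xB9 ⊕ 0xC2 = 0x7B.
P4: D(K, 0x41) = 0x10; 0x10 ⊕ 0x12 = 0x02.
P5: D(K, 0x92) = 0xF9; 0xF9 ⊕ 0x41 = 0xB8.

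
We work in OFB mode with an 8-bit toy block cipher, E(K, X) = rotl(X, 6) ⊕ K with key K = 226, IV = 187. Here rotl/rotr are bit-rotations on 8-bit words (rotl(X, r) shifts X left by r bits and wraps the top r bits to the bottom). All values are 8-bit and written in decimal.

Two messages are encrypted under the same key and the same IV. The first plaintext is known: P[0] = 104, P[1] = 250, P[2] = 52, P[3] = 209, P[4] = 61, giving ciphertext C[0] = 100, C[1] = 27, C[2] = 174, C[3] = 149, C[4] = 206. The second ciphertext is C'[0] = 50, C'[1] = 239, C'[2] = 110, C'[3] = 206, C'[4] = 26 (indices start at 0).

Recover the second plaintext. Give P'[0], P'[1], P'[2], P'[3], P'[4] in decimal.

In OFB with a reused IV, both messages share the same keystream S_i, so C_i ⊕ C'_i = P_i ⊕ P'_i and thus P'_i = P_i ⊕ C_i ⊕ C'_i.
P'[0]: 104 ⊕ 100 ⊕ 50 = 62.
P'[1]: 250 ⊕ 27 ⊕ 239 = 14.
P'[2]: 52 ⊕ 174 ⊕ 110 = 244.
P'[3]: 209 ⊕ 149 ⊕ 206 = 138.
P'[4]: 61 ⊕ 206 ⊕ 26 = 233.

P'[0] = 62, P'[1] = 14, P'[2] = 244, P'[3] = 138, P'[4] = 233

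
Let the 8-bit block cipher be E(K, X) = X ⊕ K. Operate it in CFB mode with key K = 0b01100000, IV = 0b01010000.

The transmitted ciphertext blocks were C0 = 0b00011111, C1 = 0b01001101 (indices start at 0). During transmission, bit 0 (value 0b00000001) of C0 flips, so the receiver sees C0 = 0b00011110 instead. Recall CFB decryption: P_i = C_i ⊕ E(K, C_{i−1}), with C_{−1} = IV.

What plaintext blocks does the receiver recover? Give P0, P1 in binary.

P0 = 0b00101110, P1 = 0b00110011

Only C0 changed, to 0b00011110. In CFB, a change in C_i flips the same bit in P_i and garbles P_{i+1}. Decrypting the received ciphertext:
P0: E(K, 0b01010000) = 0b00110000; 0b00011110 ⊕ 0b00110000 = 0b00101110.
P1: E(K, 0b00011110) = 0b01111110; 0b01001101 ⊕ 0b01111110 = 0b00110011.
Blocks that differ from the original plaintext: P0, P1.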